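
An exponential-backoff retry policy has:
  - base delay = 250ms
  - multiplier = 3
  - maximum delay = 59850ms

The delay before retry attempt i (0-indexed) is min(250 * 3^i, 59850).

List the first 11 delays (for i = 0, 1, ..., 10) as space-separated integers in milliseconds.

Answer: 250 750 2250 6750 20250 59850 59850 59850 59850 59850 59850

Derivation:
Computing each delay:
  i=0: min(250*3^0, 59850) = 250
  i=1: min(250*3^1, 59850) = 750
  i=2: min(250*3^2, 59850) = 2250
  i=3: min(250*3^3, 59850) = 6750
  i=4: min(250*3^4, 59850) = 20250
  i=5: min(250*3^5, 59850) = 59850
  i=6: min(250*3^6, 59850) = 59850
  i=7: min(250*3^7, 59850) = 59850
  i=8: min(250*3^8, 59850) = 59850
  i=9: min(250*3^9, 59850) = 59850
  i=10: min(250*3^10, 59850) = 59850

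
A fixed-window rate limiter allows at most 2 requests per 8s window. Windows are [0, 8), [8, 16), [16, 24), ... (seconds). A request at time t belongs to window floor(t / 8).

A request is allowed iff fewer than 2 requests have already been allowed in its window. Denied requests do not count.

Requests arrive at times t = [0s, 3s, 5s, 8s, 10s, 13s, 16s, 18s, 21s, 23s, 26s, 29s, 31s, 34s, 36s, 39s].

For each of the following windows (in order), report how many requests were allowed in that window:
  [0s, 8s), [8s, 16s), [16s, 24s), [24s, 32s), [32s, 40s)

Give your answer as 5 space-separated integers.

Answer: 2 2 2 2 2

Derivation:
Processing requests:
  req#1 t=0s (window 0): ALLOW
  req#2 t=3s (window 0): ALLOW
  req#3 t=5s (window 0): DENY
  req#4 t=8s (window 1): ALLOW
  req#5 t=10s (window 1): ALLOW
  req#6 t=13s (window 1): DENY
  req#7 t=16s (window 2): ALLOW
  req#8 t=18s (window 2): ALLOW
  req#9 t=21s (window 2): DENY
  req#10 t=23s (window 2): DENY
  req#11 t=26s (window 3): ALLOW
  req#12 t=29s (window 3): ALLOW
  req#13 t=31s (window 3): DENY
  req#14 t=34s (window 4): ALLOW
  req#15 t=36s (window 4): ALLOW
  req#16 t=39s (window 4): DENY

Allowed counts by window: 2 2 2 2 2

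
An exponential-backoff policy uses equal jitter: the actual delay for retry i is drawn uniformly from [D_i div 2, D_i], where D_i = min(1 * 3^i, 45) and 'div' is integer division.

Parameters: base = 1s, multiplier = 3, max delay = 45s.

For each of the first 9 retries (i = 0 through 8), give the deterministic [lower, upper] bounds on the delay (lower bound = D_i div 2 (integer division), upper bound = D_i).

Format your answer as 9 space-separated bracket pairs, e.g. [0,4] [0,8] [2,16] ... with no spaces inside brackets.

Answer: [0,1] [1,3] [4,9] [13,27] [22,45] [22,45] [22,45] [22,45] [22,45]

Derivation:
Computing bounds per retry:
  i=0: D_i=min(1*3^0,45)=1, bounds=[0,1]
  i=1: D_i=min(1*3^1,45)=3, bounds=[1,3]
  i=2: D_i=min(1*3^2,45)=9, bounds=[4,9]
  i=3: D_i=min(1*3^3,45)=27, bounds=[13,27]
  i=4: D_i=min(1*3^4,45)=45, bounds=[22,45]
  i=5: D_i=min(1*3^5,45)=45, bounds=[22,45]
  i=6: D_i=min(1*3^6,45)=45, bounds=[22,45]
  i=7: D_i=min(1*3^7,45)=45, bounds=[22,45]
  i=8: D_i=min(1*3^8,45)=45, bounds=[22,45]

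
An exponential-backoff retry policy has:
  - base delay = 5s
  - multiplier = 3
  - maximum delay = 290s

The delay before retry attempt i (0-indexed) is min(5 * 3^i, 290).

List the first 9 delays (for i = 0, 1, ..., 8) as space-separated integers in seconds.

Computing each delay:
  i=0: min(5*3^0, 290) = 5
  i=1: min(5*3^1, 290) = 15
  i=2: min(5*3^2, 290) = 45
  i=3: min(5*3^3, 290) = 135
  i=4: min(5*3^4, 290) = 290
  i=5: min(5*3^5, 290) = 290
  i=6: min(5*3^6, 290) = 290
  i=7: min(5*3^7, 290) = 290
  i=8: min(5*3^8, 290) = 290

Answer: 5 15 45 135 290 290 290 290 290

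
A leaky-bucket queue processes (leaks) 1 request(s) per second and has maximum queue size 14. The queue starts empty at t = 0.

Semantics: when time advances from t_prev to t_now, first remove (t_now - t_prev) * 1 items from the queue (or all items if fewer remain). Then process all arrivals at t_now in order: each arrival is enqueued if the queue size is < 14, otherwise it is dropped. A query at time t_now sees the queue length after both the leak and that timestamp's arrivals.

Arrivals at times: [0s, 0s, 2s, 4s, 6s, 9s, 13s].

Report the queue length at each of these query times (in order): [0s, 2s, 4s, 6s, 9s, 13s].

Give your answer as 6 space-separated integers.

Queue lengths at query times:
  query t=0s: backlog = 2
  query t=2s: backlog = 1
  query t=4s: backlog = 1
  query t=6s: backlog = 1
  query t=9s: backlog = 1
  query t=13s: backlog = 1

Answer: 2 1 1 1 1 1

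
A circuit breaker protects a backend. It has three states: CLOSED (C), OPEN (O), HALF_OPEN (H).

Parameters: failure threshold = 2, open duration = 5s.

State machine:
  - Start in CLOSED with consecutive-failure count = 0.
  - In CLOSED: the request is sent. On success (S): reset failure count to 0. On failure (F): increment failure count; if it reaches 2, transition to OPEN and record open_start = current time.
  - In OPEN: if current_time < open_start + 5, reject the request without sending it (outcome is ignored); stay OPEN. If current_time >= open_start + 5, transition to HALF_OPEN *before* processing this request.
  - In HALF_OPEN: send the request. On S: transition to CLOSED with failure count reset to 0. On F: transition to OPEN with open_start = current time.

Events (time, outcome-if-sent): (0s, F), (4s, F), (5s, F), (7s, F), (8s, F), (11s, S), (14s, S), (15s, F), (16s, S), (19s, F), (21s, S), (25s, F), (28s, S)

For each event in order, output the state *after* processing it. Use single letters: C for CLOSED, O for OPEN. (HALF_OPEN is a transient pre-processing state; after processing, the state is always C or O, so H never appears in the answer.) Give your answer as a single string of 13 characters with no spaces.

State after each event:
  event#1 t=0s outcome=F: state=CLOSED
  event#2 t=4s outcome=F: state=OPEN
  event#3 t=5s outcome=F: state=OPEN
  event#4 t=7s outcome=F: state=OPEN
  event#5 t=8s outcome=F: state=OPEN
  event#6 t=11s outcome=S: state=CLOSED
  event#7 t=14s outcome=S: state=CLOSED
  event#8 t=15s outcome=F: state=CLOSED
  event#9 t=16s outcome=S: state=CLOSED
  event#10 t=19s outcome=F: state=CLOSED
  event#11 t=21s outcome=S: state=CLOSED
  event#12 t=25s outcome=F: state=CLOSED
  event#13 t=28s outcome=S: state=CLOSED

Answer: COOOOCCCCCCCC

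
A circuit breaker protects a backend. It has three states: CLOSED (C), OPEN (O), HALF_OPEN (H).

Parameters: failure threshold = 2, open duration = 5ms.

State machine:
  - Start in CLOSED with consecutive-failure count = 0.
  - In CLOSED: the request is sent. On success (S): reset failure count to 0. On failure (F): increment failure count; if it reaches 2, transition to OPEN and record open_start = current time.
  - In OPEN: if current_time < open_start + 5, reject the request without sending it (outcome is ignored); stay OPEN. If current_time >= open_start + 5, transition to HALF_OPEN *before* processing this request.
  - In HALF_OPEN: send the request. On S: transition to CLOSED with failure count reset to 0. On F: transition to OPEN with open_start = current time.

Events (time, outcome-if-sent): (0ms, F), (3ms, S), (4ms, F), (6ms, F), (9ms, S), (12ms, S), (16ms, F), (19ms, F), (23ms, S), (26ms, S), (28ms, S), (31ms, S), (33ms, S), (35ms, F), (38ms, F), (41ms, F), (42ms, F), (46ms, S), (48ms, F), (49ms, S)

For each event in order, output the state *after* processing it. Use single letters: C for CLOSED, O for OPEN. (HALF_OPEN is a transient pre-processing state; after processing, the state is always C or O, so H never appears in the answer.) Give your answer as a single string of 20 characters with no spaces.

State after each event:
  event#1 t=0ms outcome=F: state=CLOSED
  event#2 t=3ms outcome=S: state=CLOSED
  event#3 t=4ms outcome=F: state=CLOSED
  event#4 t=6ms outcome=F: state=OPEN
  event#5 t=9ms outcome=S: state=OPEN
  event#6 t=12ms outcome=S: state=CLOSED
  event#7 t=16ms outcome=F: state=CLOSED
  event#8 t=19ms outcome=F: state=OPEN
  event#9 t=23ms outcome=S: state=OPEN
  event#10 t=26ms outcome=S: state=CLOSED
  event#11 t=28ms outcome=S: state=CLOSED
  event#12 t=31ms outcome=S: state=CLOSED
  event#13 t=33ms outcome=S: state=CLOSED
  event#14 t=35ms outcome=F: state=CLOSED
  event#15 t=38ms outcome=F: state=OPEN
  event#16 t=41ms outcome=F: state=OPEN
  event#17 t=42ms outcome=F: state=OPEN
  event#18 t=46ms outcome=S: state=CLOSED
  event#19 t=48ms outcome=F: state=CLOSED
  event#20 t=49ms outcome=S: state=CLOSED

Answer: CCCOOCCOOCCCCCOOOCCC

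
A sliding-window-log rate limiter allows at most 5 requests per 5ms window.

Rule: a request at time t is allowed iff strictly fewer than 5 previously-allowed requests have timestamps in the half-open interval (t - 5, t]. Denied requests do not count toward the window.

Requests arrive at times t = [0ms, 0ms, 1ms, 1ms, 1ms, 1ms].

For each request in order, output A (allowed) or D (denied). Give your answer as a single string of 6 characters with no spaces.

Tracking allowed requests in the window:
  req#1 t=0ms: ALLOW
  req#2 t=0ms: ALLOW
  req#3 t=1ms: ALLOW
  req#4 t=1ms: ALLOW
  req#5 t=1ms: ALLOW
  req#6 t=1ms: DENY

Answer: AAAAAD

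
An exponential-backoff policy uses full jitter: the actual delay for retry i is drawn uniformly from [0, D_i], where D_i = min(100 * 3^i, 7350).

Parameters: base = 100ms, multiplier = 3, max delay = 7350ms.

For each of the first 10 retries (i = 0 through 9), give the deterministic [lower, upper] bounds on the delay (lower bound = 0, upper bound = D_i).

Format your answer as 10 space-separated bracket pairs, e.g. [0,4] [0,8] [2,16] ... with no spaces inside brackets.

Computing bounds per retry:
  i=0: D_i=min(100*3^0,7350)=100, bounds=[0,100]
  i=1: D_i=min(100*3^1,7350)=300, bounds=[0,300]
  i=2: D_i=min(100*3^2,7350)=900, bounds=[0,900]
  i=3: D_i=min(100*3^3,7350)=2700, bounds=[0,2700]
  i=4: D_i=min(100*3^4,7350)=7350, bounds=[0,7350]
  i=5: D_i=min(100*3^5,7350)=7350, bounds=[0,7350]
  i=6: D_i=min(100*3^6,7350)=7350, bounds=[0,7350]
  i=7: D_i=min(100*3^7,7350)=7350, bounds=[0,7350]
  i=8: D_i=min(100*3^8,7350)=7350, bounds=[0,7350]
  i=9: D_i=min(100*3^9,7350)=7350, bounds=[0,7350]

Answer: [0,100] [0,300] [0,900] [0,2700] [0,7350] [0,7350] [0,7350] [0,7350] [0,7350] [0,7350]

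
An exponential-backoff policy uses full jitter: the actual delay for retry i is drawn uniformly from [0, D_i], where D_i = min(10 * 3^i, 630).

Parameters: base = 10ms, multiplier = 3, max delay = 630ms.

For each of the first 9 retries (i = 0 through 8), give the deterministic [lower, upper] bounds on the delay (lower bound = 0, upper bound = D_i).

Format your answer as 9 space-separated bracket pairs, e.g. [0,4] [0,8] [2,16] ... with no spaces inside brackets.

Answer: [0,10] [0,30] [0,90] [0,270] [0,630] [0,630] [0,630] [0,630] [0,630]

Derivation:
Computing bounds per retry:
  i=0: D_i=min(10*3^0,630)=10, bounds=[0,10]
  i=1: D_i=min(10*3^1,630)=30, bounds=[0,30]
  i=2: D_i=min(10*3^2,630)=90, bounds=[0,90]
  i=3: D_i=min(10*3^3,630)=270, bounds=[0,270]
  i=4: D_i=min(10*3^4,630)=630, bounds=[0,630]
  i=5: D_i=min(10*3^5,630)=630, bounds=[0,630]
  i=6: D_i=min(10*3^6,630)=630, bounds=[0,630]
  i=7: D_i=min(10*3^7,630)=630, bounds=[0,630]
  i=8: D_i=min(10*3^8,630)=630, bounds=[0,630]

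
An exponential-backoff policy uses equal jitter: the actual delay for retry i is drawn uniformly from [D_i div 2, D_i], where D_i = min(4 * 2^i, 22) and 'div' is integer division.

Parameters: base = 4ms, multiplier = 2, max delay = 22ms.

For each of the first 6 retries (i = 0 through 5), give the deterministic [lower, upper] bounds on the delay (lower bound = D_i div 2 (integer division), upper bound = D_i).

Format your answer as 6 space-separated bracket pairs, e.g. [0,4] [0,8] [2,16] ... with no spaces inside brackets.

Answer: [2,4] [4,8] [8,16] [11,22] [11,22] [11,22]

Derivation:
Computing bounds per retry:
  i=0: D_i=min(4*2^0,22)=4, bounds=[2,4]
  i=1: D_i=min(4*2^1,22)=8, bounds=[4,8]
  i=2: D_i=min(4*2^2,22)=16, bounds=[8,16]
  i=3: D_i=min(4*2^3,22)=22, bounds=[11,22]
  i=4: D_i=min(4*2^4,22)=22, bounds=[11,22]
  i=5: D_i=min(4*2^5,22)=22, bounds=[11,22]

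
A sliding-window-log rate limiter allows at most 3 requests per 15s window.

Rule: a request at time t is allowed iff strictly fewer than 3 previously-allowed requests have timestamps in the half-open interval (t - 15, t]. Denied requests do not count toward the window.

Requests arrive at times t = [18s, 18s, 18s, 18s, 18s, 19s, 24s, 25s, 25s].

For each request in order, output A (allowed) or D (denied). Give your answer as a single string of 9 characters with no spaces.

Tracking allowed requests in the window:
  req#1 t=18s: ALLOW
  req#2 t=18s: ALLOW
  req#3 t=18s: ALLOW
  req#4 t=18s: DENY
  req#5 t=18s: DENY
  req#6 t=19s: DENY
  req#7 t=24s: DENY
  req#8 t=25s: DENY
  req#9 t=25s: DENY

Answer: AAADDDDDD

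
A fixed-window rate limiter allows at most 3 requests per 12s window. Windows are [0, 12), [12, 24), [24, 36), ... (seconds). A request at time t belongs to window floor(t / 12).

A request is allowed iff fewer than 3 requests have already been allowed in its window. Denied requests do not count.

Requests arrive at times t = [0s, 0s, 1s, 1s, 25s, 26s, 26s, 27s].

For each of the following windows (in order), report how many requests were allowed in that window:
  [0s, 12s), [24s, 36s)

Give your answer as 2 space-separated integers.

Answer: 3 3

Derivation:
Processing requests:
  req#1 t=0s (window 0): ALLOW
  req#2 t=0s (window 0): ALLOW
  req#3 t=1s (window 0): ALLOW
  req#4 t=1s (window 0): DENY
  req#5 t=25s (window 2): ALLOW
  req#6 t=26s (window 2): ALLOW
  req#7 t=26s (window 2): ALLOW
  req#8 t=27s (window 2): DENY

Allowed counts by window: 3 3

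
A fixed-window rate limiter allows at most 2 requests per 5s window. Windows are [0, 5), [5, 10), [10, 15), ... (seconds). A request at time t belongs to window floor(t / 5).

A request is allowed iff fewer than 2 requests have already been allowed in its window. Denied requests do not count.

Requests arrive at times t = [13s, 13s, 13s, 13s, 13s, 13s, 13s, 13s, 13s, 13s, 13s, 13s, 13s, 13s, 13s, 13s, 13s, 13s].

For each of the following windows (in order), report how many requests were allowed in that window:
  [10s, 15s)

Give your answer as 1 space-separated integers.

Answer: 2

Derivation:
Processing requests:
  req#1 t=13s (window 2): ALLOW
  req#2 t=13s (window 2): ALLOW
  req#3 t=13s (window 2): DENY
  req#4 t=13s (window 2): DENY
  req#5 t=13s (window 2): DENY
  req#6 t=13s (window 2): DENY
  req#7 t=13s (window 2): DENY
  req#8 t=13s (window 2): DENY
  req#9 t=13s (window 2): DENY
  req#10 t=13s (window 2): DENY
  req#11 t=13s (window 2): DENY
  req#12 t=13s (window 2): DENY
  req#13 t=13s (window 2): DENY
  req#14 t=13s (window 2): DENY
  req#15 t=13s (window 2): DENY
  req#16 t=13s (window 2): DENY
  req#17 t=13s (window 2): DENY
  req#18 t=13s (window 2): DENY

Allowed counts by window: 2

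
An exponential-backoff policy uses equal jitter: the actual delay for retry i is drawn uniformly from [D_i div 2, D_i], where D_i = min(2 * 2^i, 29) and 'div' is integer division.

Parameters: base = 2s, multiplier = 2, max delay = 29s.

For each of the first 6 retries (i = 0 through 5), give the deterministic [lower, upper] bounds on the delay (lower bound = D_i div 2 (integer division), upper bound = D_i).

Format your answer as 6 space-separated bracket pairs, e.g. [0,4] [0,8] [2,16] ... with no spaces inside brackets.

Computing bounds per retry:
  i=0: D_i=min(2*2^0,29)=2, bounds=[1,2]
  i=1: D_i=min(2*2^1,29)=4, bounds=[2,4]
  i=2: D_i=min(2*2^2,29)=8, bounds=[4,8]
  i=3: D_i=min(2*2^3,29)=16, bounds=[8,16]
  i=4: D_i=min(2*2^4,29)=29, bounds=[14,29]
  i=5: D_i=min(2*2^5,29)=29, bounds=[14,29]

Answer: [1,2] [2,4] [4,8] [8,16] [14,29] [14,29]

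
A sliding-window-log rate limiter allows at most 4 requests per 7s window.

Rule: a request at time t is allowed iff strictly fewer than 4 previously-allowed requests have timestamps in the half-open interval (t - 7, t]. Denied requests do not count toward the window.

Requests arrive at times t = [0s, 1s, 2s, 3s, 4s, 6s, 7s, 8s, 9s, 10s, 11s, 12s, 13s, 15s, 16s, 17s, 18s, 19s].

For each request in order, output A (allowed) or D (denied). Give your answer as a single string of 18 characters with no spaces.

Answer: AAAADDAAAADDDAAAAD

Derivation:
Tracking allowed requests in the window:
  req#1 t=0s: ALLOW
  req#2 t=1s: ALLOW
  req#3 t=2s: ALLOW
  req#4 t=3s: ALLOW
  req#5 t=4s: DENY
  req#6 t=6s: DENY
  req#7 t=7s: ALLOW
  req#8 t=8s: ALLOW
  req#9 t=9s: ALLOW
  req#10 t=10s: ALLOW
  req#11 t=11s: DENY
  req#12 t=12s: DENY
  req#13 t=13s: DENY
  req#14 t=15s: ALLOW
  req#15 t=16s: ALLOW
  req#16 t=17s: ALLOW
  req#17 t=18s: ALLOW
  req#18 t=19s: DENY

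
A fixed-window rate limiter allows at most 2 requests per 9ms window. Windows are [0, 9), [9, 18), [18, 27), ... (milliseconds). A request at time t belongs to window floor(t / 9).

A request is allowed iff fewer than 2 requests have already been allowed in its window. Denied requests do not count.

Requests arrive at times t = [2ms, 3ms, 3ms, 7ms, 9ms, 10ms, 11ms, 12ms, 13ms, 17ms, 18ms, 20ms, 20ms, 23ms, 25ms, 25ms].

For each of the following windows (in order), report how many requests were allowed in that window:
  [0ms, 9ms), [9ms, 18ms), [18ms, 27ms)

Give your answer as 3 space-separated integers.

Answer: 2 2 2

Derivation:
Processing requests:
  req#1 t=2ms (window 0): ALLOW
  req#2 t=3ms (window 0): ALLOW
  req#3 t=3ms (window 0): DENY
  req#4 t=7ms (window 0): DENY
  req#5 t=9ms (window 1): ALLOW
  req#6 t=10ms (window 1): ALLOW
  req#7 t=11ms (window 1): DENY
  req#8 t=12ms (window 1): DENY
  req#9 t=13ms (window 1): DENY
  req#10 t=17ms (window 1): DENY
  req#11 t=18ms (window 2): ALLOW
  req#12 t=20ms (window 2): ALLOW
  req#13 t=20ms (window 2): DENY
  req#14 t=23ms (window 2): DENY
  req#15 t=25ms (window 2): DENY
  req#16 t=25ms (window 2): DENY

Allowed counts by window: 2 2 2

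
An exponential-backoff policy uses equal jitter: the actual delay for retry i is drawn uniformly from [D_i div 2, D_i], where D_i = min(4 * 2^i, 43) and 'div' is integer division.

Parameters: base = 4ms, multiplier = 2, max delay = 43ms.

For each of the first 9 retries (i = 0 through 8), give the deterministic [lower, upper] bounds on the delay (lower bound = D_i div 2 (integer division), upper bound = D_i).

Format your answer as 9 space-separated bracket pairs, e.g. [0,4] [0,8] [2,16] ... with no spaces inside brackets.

Computing bounds per retry:
  i=0: D_i=min(4*2^0,43)=4, bounds=[2,4]
  i=1: D_i=min(4*2^1,43)=8, bounds=[4,8]
  i=2: D_i=min(4*2^2,43)=16, bounds=[8,16]
  i=3: D_i=min(4*2^3,43)=32, bounds=[16,32]
  i=4: D_i=min(4*2^4,43)=43, bounds=[21,43]
  i=5: D_i=min(4*2^5,43)=43, bounds=[21,43]
  i=6: D_i=min(4*2^6,43)=43, bounds=[21,43]
  i=7: D_i=min(4*2^7,43)=43, bounds=[21,43]
  i=8: D_i=min(4*2^8,43)=43, bounds=[21,43]

Answer: [2,4] [4,8] [8,16] [16,32] [21,43] [21,43] [21,43] [21,43] [21,43]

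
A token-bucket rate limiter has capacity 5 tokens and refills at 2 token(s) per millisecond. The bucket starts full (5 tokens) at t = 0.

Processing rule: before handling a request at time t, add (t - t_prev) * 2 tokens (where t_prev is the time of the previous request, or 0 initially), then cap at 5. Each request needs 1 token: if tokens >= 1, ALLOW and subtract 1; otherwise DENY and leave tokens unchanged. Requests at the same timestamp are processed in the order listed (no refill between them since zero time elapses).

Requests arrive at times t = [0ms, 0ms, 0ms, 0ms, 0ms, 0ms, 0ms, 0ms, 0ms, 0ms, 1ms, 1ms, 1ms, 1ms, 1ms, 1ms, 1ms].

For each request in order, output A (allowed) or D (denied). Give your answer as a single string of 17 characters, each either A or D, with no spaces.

Answer: AAAAADDDDDAADDDDD

Derivation:
Simulating step by step:
  req#1 t=0ms: ALLOW
  req#2 t=0ms: ALLOW
  req#3 t=0ms: ALLOW
  req#4 t=0ms: ALLOW
  req#5 t=0ms: ALLOW
  req#6 t=0ms: DENY
  req#7 t=0ms: DENY
  req#8 t=0ms: DENY
  req#9 t=0ms: DENY
  req#10 t=0ms: DENY
  req#11 t=1ms: ALLOW
  req#12 t=1ms: ALLOW
  req#13 t=1ms: DENY
  req#14 t=1ms: DENY
  req#15 t=1ms: DENY
  req#16 t=1ms: DENY
  req#17 t=1ms: DENY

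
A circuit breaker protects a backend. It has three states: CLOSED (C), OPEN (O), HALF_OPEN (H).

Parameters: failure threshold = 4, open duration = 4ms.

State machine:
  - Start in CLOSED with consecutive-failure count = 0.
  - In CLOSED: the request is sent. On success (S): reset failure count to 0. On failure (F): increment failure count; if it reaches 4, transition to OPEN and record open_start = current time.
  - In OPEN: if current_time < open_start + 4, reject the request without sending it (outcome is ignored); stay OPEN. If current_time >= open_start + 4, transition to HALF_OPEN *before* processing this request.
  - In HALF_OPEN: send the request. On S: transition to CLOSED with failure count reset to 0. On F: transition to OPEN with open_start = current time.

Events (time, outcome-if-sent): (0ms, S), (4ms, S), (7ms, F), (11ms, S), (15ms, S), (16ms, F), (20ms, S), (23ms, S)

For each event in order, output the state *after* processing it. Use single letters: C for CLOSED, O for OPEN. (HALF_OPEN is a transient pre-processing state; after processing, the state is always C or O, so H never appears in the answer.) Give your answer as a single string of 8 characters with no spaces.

Answer: CCCCCCCC

Derivation:
State after each event:
  event#1 t=0ms outcome=S: state=CLOSED
  event#2 t=4ms outcome=S: state=CLOSED
  event#3 t=7ms outcome=F: state=CLOSED
  event#4 t=11ms outcome=S: state=CLOSED
  event#5 t=15ms outcome=S: state=CLOSED
  event#6 t=16ms outcome=F: state=CLOSED
  event#7 t=20ms outcome=S: state=CLOSED
  event#8 t=23ms outcome=S: state=CLOSED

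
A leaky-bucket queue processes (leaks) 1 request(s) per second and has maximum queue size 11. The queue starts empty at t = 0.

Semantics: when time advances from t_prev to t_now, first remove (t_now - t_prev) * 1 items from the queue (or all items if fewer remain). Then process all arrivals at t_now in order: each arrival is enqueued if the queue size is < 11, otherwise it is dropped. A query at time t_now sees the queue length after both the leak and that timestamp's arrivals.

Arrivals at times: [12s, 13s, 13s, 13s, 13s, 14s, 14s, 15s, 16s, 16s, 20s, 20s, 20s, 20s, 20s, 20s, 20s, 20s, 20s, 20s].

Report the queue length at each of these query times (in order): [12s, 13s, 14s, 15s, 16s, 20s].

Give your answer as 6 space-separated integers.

Queue lengths at query times:
  query t=12s: backlog = 1
  query t=13s: backlog = 4
  query t=14s: backlog = 5
  query t=15s: backlog = 5
  query t=16s: backlog = 6
  query t=20s: backlog = 11

Answer: 1 4 5 5 6 11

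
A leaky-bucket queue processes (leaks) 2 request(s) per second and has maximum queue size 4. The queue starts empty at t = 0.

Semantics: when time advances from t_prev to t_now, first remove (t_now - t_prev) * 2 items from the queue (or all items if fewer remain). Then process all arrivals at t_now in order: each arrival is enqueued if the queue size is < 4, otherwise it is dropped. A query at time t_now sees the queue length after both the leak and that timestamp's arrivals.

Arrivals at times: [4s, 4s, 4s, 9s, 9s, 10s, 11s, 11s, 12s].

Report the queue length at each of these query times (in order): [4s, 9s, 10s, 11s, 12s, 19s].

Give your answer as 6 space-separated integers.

Queue lengths at query times:
  query t=4s: backlog = 3
  query t=9s: backlog = 2
  query t=10s: backlog = 1
  query t=11s: backlog = 2
  query t=12s: backlog = 1
  query t=19s: backlog = 0

Answer: 3 2 1 2 1 0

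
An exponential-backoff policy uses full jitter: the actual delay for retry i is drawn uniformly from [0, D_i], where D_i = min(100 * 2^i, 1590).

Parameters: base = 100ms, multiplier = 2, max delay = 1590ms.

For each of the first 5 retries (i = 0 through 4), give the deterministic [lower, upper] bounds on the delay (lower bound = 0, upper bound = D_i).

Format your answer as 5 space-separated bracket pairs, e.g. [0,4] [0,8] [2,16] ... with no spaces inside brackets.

Computing bounds per retry:
  i=0: D_i=min(100*2^0,1590)=100, bounds=[0,100]
  i=1: D_i=min(100*2^1,1590)=200, bounds=[0,200]
  i=2: D_i=min(100*2^2,1590)=400, bounds=[0,400]
  i=3: D_i=min(100*2^3,1590)=800, bounds=[0,800]
  i=4: D_i=min(100*2^4,1590)=1590, bounds=[0,1590]

Answer: [0,100] [0,200] [0,400] [0,800] [0,1590]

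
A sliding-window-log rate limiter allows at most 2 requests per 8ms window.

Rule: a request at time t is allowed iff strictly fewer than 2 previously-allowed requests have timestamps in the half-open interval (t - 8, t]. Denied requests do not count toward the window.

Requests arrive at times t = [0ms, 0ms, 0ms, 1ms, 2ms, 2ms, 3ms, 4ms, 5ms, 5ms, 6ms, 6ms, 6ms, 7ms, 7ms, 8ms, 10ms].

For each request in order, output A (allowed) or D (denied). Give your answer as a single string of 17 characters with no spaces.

Tracking allowed requests in the window:
  req#1 t=0ms: ALLOW
  req#2 t=0ms: ALLOW
  req#3 t=0ms: DENY
  req#4 t=1ms: DENY
  req#5 t=2ms: DENY
  req#6 t=2ms: DENY
  req#7 t=3ms: DENY
  req#8 t=4ms: DENY
  req#9 t=5ms: DENY
  req#10 t=5ms: DENY
  req#11 t=6ms: DENY
  req#12 t=6ms: DENY
  req#13 t=6ms: DENY
  req#14 t=7ms: DENY
  req#15 t=7ms: DENY
  req#16 t=8ms: ALLOW
  req#17 t=10ms: ALLOW

Answer: AADDDDDDDDDDDDDAA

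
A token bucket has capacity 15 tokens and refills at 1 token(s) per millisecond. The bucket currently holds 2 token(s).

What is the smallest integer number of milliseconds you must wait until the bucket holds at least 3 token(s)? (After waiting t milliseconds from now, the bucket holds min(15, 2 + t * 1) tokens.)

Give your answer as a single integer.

Need 2 + t * 1 >= 3, so t >= 1/1.
Smallest integer t = ceil(1/1) = 1.

Answer: 1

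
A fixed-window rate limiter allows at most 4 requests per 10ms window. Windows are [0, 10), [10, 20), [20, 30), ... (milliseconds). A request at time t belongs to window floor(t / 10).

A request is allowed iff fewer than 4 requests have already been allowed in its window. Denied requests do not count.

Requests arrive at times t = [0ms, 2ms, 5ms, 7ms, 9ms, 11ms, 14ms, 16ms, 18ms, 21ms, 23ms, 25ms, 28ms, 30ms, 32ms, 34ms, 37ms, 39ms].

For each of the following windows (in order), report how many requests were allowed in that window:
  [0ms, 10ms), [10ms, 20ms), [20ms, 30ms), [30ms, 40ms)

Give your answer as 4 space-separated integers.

Processing requests:
  req#1 t=0ms (window 0): ALLOW
  req#2 t=2ms (window 0): ALLOW
  req#3 t=5ms (window 0): ALLOW
  req#4 t=7ms (window 0): ALLOW
  req#5 t=9ms (window 0): DENY
  req#6 t=11ms (window 1): ALLOW
  req#7 t=14ms (window 1): ALLOW
  req#8 t=16ms (window 1): ALLOW
  req#9 t=18ms (window 1): ALLOW
  req#10 t=21ms (window 2): ALLOW
  req#11 t=23ms (window 2): ALLOW
  req#12 t=25ms (window 2): ALLOW
  req#13 t=28ms (window 2): ALLOW
  req#14 t=30ms (window 3): ALLOW
  req#15 t=32ms (window 3): ALLOW
  req#16 t=34ms (window 3): ALLOW
  req#17 t=37ms (window 3): ALLOW
  req#18 t=39ms (window 3): DENY

Allowed counts by window: 4 4 4 4

Answer: 4 4 4 4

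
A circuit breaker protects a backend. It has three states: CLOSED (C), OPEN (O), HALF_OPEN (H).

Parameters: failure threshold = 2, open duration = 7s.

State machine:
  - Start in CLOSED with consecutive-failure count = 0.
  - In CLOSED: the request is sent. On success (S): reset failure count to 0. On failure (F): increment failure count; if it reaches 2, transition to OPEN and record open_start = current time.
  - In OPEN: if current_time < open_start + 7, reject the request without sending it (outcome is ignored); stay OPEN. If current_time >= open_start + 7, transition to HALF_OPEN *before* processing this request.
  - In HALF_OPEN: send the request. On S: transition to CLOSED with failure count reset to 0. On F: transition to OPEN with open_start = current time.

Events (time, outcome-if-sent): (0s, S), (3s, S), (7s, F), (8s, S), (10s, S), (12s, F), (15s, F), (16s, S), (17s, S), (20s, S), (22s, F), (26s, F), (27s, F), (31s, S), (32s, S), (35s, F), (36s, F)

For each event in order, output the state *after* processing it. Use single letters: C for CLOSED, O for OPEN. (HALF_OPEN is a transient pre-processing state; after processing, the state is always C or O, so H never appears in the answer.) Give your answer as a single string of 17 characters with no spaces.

Answer: CCCCCCOOOOOOOCCCO

Derivation:
State after each event:
  event#1 t=0s outcome=S: state=CLOSED
  event#2 t=3s outcome=S: state=CLOSED
  event#3 t=7s outcome=F: state=CLOSED
  event#4 t=8s outcome=S: state=CLOSED
  event#5 t=10s outcome=S: state=CLOSED
  event#6 t=12s outcome=F: state=CLOSED
  event#7 t=15s outcome=F: state=OPEN
  event#8 t=16s outcome=S: state=OPEN
  event#9 t=17s outcome=S: state=OPEN
  event#10 t=20s outcome=S: state=OPEN
  event#11 t=22s outcome=F: state=OPEN
  event#12 t=26s outcome=F: state=OPEN
  event#13 t=27s outcome=F: state=OPEN
  event#14 t=31s outcome=S: state=CLOSED
  event#15 t=32s outcome=S: state=CLOSED
  event#16 t=35s outcome=F: state=CLOSED
  event#17 t=36s outcome=F: state=OPEN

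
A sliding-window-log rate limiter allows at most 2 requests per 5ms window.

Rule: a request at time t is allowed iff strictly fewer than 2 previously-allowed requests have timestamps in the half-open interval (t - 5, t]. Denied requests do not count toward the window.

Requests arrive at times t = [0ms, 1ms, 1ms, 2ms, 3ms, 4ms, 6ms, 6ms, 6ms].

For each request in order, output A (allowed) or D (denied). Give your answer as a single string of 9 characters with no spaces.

Answer: AADDDDAAD

Derivation:
Tracking allowed requests in the window:
  req#1 t=0ms: ALLOW
  req#2 t=1ms: ALLOW
  req#3 t=1ms: DENY
  req#4 t=2ms: DENY
  req#5 t=3ms: DENY
  req#6 t=4ms: DENY
  req#7 t=6ms: ALLOW
  req#8 t=6ms: ALLOW
  req#9 t=6ms: DENY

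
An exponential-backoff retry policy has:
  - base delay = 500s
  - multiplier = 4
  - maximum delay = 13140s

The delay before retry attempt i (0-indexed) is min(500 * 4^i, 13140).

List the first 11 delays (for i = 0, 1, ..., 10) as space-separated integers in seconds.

Computing each delay:
  i=0: min(500*4^0, 13140) = 500
  i=1: min(500*4^1, 13140) = 2000
  i=2: min(500*4^2, 13140) = 8000
  i=3: min(500*4^3, 13140) = 13140
  i=4: min(500*4^4, 13140) = 13140
  i=5: min(500*4^5, 13140) = 13140
  i=6: min(500*4^6, 13140) = 13140
  i=7: min(500*4^7, 13140) = 13140
  i=8: min(500*4^8, 13140) = 13140
  i=9: min(500*4^9, 13140) = 13140
  i=10: min(500*4^10, 13140) = 13140

Answer: 500 2000 8000 13140 13140 13140 13140 13140 13140 13140 13140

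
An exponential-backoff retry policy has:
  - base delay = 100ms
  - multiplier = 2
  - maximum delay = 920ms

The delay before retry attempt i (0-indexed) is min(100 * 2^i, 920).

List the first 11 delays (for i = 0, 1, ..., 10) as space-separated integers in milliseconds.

Answer: 100 200 400 800 920 920 920 920 920 920 920

Derivation:
Computing each delay:
  i=0: min(100*2^0, 920) = 100
  i=1: min(100*2^1, 920) = 200
  i=2: min(100*2^2, 920) = 400
  i=3: min(100*2^3, 920) = 800
  i=4: min(100*2^4, 920) = 920
  i=5: min(100*2^5, 920) = 920
  i=6: min(100*2^6, 920) = 920
  i=7: min(100*2^7, 920) = 920
  i=8: min(100*2^8, 920) = 920
  i=9: min(100*2^9, 920) = 920
  i=10: min(100*2^10, 920) = 920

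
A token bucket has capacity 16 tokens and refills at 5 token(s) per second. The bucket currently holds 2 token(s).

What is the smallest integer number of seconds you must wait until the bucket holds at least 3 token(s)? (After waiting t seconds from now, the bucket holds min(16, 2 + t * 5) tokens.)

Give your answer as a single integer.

Answer: 1

Derivation:
Need 2 + t * 5 >= 3, so t >= 1/5.
Smallest integer t = ceil(1/5) = 1.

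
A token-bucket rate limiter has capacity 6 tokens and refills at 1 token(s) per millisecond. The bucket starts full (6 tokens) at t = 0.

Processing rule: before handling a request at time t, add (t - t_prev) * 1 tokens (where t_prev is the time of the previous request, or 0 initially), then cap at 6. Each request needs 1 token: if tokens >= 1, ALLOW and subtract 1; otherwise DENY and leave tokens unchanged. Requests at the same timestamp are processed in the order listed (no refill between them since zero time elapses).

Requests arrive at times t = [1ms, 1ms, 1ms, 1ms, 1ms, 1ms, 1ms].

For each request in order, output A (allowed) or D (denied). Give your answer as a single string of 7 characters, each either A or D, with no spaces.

Answer: AAAAAAD

Derivation:
Simulating step by step:
  req#1 t=1ms: ALLOW
  req#2 t=1ms: ALLOW
  req#3 t=1ms: ALLOW
  req#4 t=1ms: ALLOW
  req#5 t=1ms: ALLOW
  req#6 t=1ms: ALLOW
  req#7 t=1ms: DENY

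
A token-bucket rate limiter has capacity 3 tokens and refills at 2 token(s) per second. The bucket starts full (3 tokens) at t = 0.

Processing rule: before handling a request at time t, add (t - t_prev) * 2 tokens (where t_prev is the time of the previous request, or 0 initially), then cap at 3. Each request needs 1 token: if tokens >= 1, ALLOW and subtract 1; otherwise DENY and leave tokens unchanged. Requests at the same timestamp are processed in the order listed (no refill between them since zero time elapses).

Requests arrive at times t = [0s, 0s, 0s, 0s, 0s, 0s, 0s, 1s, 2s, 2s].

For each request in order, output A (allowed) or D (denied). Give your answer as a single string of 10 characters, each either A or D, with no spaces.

Answer: AAADDDDAAA

Derivation:
Simulating step by step:
  req#1 t=0s: ALLOW
  req#2 t=0s: ALLOW
  req#3 t=0s: ALLOW
  req#4 t=0s: DENY
  req#5 t=0s: DENY
  req#6 t=0s: DENY
  req#7 t=0s: DENY
  req#8 t=1s: ALLOW
  req#9 t=2s: ALLOW
  req#10 t=2s: ALLOW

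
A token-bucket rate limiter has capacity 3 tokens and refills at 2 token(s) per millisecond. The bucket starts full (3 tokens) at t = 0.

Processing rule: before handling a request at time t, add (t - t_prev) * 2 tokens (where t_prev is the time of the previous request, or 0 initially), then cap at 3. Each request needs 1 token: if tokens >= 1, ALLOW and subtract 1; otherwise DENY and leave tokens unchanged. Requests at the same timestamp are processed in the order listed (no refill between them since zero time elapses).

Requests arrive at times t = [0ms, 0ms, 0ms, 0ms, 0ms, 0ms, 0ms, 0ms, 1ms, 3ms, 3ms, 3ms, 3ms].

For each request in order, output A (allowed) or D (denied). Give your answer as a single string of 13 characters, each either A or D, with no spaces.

Simulating step by step:
  req#1 t=0ms: ALLOW
  req#2 t=0ms: ALLOW
  req#3 t=0ms: ALLOW
  req#4 t=0ms: DENY
  req#5 t=0ms: DENY
  req#6 t=0ms: DENY
  req#7 t=0ms: DENY
  req#8 t=0ms: DENY
  req#9 t=1ms: ALLOW
  req#10 t=3ms: ALLOW
  req#11 t=3ms: ALLOW
  req#12 t=3ms: ALLOW
  req#13 t=3ms: DENY

Answer: AAADDDDDAAAAD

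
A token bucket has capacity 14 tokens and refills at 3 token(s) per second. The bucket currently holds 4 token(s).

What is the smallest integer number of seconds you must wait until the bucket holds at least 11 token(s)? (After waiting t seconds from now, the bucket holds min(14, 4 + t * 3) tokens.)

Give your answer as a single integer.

Answer: 3

Derivation:
Need 4 + t * 3 >= 11, so t >= 7/3.
Smallest integer t = ceil(7/3) = 3.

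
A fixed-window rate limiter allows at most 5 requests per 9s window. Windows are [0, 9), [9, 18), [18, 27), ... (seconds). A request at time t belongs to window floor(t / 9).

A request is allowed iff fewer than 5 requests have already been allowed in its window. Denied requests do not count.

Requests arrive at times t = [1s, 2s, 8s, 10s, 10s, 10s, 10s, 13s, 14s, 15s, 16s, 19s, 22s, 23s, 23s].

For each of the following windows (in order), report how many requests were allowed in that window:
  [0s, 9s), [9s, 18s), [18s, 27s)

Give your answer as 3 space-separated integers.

Processing requests:
  req#1 t=1s (window 0): ALLOW
  req#2 t=2s (window 0): ALLOW
  req#3 t=8s (window 0): ALLOW
  req#4 t=10s (window 1): ALLOW
  req#5 t=10s (window 1): ALLOW
  req#6 t=10s (window 1): ALLOW
  req#7 t=10s (window 1): ALLOW
  req#8 t=13s (window 1): ALLOW
  req#9 t=14s (window 1): DENY
  req#10 t=15s (window 1): DENY
  req#11 t=16s (window 1): DENY
  req#12 t=19s (window 2): ALLOW
  req#13 t=22s (window 2): ALLOW
  req#14 t=23s (window 2): ALLOW
  req#15 t=23s (window 2): ALLOW

Allowed counts by window: 3 5 4

Answer: 3 5 4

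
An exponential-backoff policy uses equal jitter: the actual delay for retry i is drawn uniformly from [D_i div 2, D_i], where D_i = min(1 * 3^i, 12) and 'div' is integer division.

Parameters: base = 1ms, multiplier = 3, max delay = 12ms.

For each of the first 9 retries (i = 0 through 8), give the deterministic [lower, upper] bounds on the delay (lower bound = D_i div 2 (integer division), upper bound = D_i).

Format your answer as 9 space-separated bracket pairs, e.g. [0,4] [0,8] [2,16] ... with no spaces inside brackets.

Computing bounds per retry:
  i=0: D_i=min(1*3^0,12)=1, bounds=[0,1]
  i=1: D_i=min(1*3^1,12)=3, bounds=[1,3]
  i=2: D_i=min(1*3^2,12)=9, bounds=[4,9]
  i=3: D_i=min(1*3^3,12)=12, bounds=[6,12]
  i=4: D_i=min(1*3^4,12)=12, bounds=[6,12]
  i=5: D_i=min(1*3^5,12)=12, bounds=[6,12]
  i=6: D_i=min(1*3^6,12)=12, bounds=[6,12]
  i=7: D_i=min(1*3^7,12)=12, bounds=[6,12]
  i=8: D_i=min(1*3^8,12)=12, bounds=[6,12]

Answer: [0,1] [1,3] [4,9] [6,12] [6,12] [6,12] [6,12] [6,12] [6,12]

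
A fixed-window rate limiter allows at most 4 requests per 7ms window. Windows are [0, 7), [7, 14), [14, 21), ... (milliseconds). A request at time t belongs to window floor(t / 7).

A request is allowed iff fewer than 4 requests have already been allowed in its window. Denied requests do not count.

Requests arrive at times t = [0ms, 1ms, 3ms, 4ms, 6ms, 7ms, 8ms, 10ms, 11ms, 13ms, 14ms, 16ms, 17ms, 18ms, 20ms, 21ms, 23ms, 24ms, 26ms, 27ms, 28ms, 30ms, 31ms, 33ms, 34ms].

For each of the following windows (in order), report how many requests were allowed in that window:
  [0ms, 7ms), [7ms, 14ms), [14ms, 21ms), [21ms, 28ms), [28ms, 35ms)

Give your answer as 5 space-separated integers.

Processing requests:
  req#1 t=0ms (window 0): ALLOW
  req#2 t=1ms (window 0): ALLOW
  req#3 t=3ms (window 0): ALLOW
  req#4 t=4ms (window 0): ALLOW
  req#5 t=6ms (window 0): DENY
  req#6 t=7ms (window 1): ALLOW
  req#7 t=8ms (window 1): ALLOW
  req#8 t=10ms (window 1): ALLOW
  req#9 t=11ms (window 1): ALLOW
  req#10 t=13ms (window 1): DENY
  req#11 t=14ms (window 2): ALLOW
  req#12 t=16ms (window 2): ALLOW
  req#13 t=17ms (window 2): ALLOW
  req#14 t=18ms (window 2): ALLOW
  req#15 t=20ms (window 2): DENY
  req#16 t=21ms (window 3): ALLOW
  req#17 t=23ms (window 3): ALLOW
  req#18 t=24ms (window 3): ALLOW
  req#19 t=26ms (window 3): ALLOW
  req#20 t=27ms (window 3): DENY
  req#21 t=28ms (window 4): ALLOW
  req#22 t=30ms (window 4): ALLOW
  req#23 t=31ms (window 4): ALLOW
  req#24 t=33ms (window 4): ALLOW
  req#25 t=34ms (window 4): DENY

Allowed counts by window: 4 4 4 4 4

Answer: 4 4 4 4 4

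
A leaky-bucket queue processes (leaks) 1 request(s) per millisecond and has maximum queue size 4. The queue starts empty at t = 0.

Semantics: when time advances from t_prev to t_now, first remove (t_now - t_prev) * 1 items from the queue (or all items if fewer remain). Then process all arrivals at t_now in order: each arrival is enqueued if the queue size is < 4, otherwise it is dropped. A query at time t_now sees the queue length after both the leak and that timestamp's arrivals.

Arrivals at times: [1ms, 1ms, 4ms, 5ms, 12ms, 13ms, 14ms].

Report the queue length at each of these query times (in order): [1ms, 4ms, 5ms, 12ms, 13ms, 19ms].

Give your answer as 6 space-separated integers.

Queue lengths at query times:
  query t=1ms: backlog = 2
  query t=4ms: backlog = 1
  query t=5ms: backlog = 1
  query t=12ms: backlog = 1
  query t=13ms: backlog = 1
  query t=19ms: backlog = 0

Answer: 2 1 1 1 1 0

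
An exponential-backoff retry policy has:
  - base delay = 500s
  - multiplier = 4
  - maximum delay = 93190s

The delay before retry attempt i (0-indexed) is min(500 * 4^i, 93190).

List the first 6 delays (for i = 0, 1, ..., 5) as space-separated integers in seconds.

Computing each delay:
  i=0: min(500*4^0, 93190) = 500
  i=1: min(500*4^1, 93190) = 2000
  i=2: min(500*4^2, 93190) = 8000
  i=3: min(500*4^3, 93190) = 32000
  i=4: min(500*4^4, 93190) = 93190
  i=5: min(500*4^5, 93190) = 93190

Answer: 500 2000 8000 32000 93190 93190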